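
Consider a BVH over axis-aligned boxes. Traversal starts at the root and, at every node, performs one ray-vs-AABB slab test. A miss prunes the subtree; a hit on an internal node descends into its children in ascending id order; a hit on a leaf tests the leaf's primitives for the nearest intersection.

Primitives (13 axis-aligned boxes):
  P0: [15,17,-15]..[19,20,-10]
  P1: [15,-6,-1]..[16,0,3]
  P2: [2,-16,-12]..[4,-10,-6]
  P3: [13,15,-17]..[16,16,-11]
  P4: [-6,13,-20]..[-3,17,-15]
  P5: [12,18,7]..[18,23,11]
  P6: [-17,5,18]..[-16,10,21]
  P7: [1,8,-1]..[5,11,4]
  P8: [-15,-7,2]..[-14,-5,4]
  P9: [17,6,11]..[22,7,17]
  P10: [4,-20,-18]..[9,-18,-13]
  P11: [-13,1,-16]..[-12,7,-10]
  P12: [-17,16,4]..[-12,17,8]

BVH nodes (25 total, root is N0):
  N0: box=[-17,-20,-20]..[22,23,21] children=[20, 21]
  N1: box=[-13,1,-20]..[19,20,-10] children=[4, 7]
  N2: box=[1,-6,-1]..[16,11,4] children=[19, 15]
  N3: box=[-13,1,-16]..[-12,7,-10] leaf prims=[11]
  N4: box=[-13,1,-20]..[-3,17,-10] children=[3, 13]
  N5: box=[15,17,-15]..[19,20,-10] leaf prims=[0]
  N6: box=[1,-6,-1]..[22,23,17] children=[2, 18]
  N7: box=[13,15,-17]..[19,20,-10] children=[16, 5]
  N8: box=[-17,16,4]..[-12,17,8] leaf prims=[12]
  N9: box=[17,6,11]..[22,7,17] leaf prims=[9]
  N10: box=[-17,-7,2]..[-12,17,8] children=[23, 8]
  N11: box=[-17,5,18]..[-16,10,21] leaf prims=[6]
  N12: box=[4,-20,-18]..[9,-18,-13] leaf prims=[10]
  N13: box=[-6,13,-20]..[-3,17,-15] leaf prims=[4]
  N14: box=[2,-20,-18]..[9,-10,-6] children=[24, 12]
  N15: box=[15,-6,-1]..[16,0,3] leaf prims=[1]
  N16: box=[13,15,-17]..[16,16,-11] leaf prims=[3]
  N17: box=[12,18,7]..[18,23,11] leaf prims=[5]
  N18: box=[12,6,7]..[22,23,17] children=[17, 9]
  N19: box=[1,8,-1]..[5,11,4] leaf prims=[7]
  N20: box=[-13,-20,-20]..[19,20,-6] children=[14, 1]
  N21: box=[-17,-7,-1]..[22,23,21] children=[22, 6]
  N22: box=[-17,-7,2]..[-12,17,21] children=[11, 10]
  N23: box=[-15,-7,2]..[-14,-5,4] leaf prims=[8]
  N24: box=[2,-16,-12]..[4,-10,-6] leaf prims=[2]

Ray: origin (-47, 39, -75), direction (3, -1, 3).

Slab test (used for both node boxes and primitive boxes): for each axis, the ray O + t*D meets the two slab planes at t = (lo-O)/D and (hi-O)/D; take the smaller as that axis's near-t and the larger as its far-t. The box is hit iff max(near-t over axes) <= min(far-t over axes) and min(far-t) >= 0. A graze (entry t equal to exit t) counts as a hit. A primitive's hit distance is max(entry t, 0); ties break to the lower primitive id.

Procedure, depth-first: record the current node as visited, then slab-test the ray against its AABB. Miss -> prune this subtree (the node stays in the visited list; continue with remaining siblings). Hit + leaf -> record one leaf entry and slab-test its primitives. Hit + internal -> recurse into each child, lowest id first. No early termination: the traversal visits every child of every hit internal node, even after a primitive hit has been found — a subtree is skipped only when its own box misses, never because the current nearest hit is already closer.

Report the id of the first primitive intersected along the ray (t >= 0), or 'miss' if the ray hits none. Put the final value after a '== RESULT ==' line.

Walk:
N0 x:[10,23] y:[16,59] z:[55/3,32] -> hit [55/3,23], descend [20, 21]
  N20 x:[34/3,22] y:[19,59] z:[55/3,23] -> hit [19,22], descend [1, 14]
    N1 x:[34/3,22] y:[19,38] z:[55/3,65/3] -> hit [19,65/3], descend [4, 7]
      N4 x:[34/3,44/3] y:[22,38] z:[55/3,65/3] -> miss, prune
      N7 x:[20,22] y:[19,24] z:[58/3,65/3] -> hit [20,65/3], descend [5, 16]
        N5 x:[62/3,22] y:[19,22] z:[20,65/3] -> hit [62/3,65/3] leaf, test {P0@t=62/3}
        N16 x:[20,21] y:[23,24] z:[58/3,64/3] -> miss, prune
    N14 x:[49/3,56/3] y:[49,59] z:[19,23] -> miss, prune
  N21 x:[10,23] y:[16,46] z:[74/3,32] -> miss, prune

9 AABB tests over nodes [0, 20, 1, 4, 7, 5, 16, 14, 21]; 1 leaf entered; closest P0.

== RESULT ==
0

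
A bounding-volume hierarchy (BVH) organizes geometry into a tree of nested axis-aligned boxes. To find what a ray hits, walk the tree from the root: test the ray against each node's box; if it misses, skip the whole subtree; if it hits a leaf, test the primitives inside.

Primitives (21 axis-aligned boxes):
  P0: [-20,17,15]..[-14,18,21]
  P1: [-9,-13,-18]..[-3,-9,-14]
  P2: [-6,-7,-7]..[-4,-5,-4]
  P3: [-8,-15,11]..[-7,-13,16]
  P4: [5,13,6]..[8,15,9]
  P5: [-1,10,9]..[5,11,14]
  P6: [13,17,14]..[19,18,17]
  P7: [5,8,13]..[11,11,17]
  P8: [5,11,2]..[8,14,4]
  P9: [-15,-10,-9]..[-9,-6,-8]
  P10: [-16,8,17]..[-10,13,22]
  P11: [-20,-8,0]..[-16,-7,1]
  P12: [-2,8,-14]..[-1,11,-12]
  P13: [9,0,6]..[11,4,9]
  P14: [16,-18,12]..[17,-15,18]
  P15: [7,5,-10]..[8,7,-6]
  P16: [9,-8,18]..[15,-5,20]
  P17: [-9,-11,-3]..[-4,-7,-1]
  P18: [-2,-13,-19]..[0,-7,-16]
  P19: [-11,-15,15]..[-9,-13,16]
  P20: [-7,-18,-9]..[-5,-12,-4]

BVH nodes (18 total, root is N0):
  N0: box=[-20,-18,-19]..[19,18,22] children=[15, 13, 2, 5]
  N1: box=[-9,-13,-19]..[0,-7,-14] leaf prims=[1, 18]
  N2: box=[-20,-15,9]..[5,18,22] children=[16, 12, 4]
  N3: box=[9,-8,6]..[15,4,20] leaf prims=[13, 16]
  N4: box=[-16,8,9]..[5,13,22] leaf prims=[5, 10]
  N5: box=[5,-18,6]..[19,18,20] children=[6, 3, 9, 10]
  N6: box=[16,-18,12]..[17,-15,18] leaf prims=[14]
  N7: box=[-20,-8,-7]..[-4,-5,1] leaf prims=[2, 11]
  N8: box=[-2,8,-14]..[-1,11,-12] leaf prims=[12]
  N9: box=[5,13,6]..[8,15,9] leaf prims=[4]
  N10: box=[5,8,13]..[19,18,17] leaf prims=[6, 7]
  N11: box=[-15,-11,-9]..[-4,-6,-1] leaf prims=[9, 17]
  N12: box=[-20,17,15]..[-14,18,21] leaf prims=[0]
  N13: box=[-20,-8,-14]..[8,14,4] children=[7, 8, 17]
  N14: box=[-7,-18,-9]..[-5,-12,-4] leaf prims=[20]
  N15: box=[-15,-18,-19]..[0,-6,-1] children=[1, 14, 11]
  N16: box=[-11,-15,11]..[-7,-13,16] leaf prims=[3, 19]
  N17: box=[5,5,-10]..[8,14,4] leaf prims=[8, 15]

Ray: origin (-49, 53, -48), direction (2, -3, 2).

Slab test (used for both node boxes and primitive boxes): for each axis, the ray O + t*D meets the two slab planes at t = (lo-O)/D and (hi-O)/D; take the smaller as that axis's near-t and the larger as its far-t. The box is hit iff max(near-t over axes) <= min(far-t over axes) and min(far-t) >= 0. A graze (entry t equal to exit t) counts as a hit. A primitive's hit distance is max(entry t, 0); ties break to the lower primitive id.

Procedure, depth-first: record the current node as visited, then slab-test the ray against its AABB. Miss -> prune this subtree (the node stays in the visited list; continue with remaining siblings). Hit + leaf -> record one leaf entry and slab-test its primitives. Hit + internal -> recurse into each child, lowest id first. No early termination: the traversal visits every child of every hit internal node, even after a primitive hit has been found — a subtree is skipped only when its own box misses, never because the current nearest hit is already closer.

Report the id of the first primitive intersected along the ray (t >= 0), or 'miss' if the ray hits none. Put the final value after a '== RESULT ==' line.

Trace the traversal:
N0 x:[29/2,34] y:[35/3,71/3] z:[29/2,35] -> hit [29/2,71/3], descend [2, 5, 13, 15]
  N2 x:[29/2,27] y:[35/3,68/3] z:[57/2,35] -> miss, prune
  N5 x:[27,34] y:[35/3,71/3] z:[27,34] -> miss, prune
  N13 x:[29/2,57/2] y:[13,61/3] z:[17,26] -> hit [17,61/3], descend [7, 8, 17]
    N7 x:[29/2,45/2] y:[58/3,61/3] z:[41/2,49/2] -> miss, prune
    N8 x:[47/2,24] y:[14,15] z:[17,18] -> miss, prune
    N17 x:[27,57/2] y:[13,16] z:[19,26] -> miss, prune
  N15 x:[17,49/2] y:[59/3,71/3] z:[29/2,47/2] -> hit [59/3,47/2], descend [1, 11, 14]
    N1 x:[20,49/2] y:[20,22] z:[29/2,17] -> miss, prune
    N11 x:[17,45/2] y:[59/3,64/3] z:[39/2,47/2] -> hit [59/3,64/3] leaf, test {P9@t=59/3, P17(miss)}
    N14 x:[21,22] y:[65/3,71/3] z:[39/2,22] -> hit [65/3,22] leaf, test {P20@t=65/3}

order=[0, 2, 5, 13, 7, 8, 17, 15, 1, 11, 14]  |boxes|=11  |leaves|=2  hit=P9

== RESULT ==
9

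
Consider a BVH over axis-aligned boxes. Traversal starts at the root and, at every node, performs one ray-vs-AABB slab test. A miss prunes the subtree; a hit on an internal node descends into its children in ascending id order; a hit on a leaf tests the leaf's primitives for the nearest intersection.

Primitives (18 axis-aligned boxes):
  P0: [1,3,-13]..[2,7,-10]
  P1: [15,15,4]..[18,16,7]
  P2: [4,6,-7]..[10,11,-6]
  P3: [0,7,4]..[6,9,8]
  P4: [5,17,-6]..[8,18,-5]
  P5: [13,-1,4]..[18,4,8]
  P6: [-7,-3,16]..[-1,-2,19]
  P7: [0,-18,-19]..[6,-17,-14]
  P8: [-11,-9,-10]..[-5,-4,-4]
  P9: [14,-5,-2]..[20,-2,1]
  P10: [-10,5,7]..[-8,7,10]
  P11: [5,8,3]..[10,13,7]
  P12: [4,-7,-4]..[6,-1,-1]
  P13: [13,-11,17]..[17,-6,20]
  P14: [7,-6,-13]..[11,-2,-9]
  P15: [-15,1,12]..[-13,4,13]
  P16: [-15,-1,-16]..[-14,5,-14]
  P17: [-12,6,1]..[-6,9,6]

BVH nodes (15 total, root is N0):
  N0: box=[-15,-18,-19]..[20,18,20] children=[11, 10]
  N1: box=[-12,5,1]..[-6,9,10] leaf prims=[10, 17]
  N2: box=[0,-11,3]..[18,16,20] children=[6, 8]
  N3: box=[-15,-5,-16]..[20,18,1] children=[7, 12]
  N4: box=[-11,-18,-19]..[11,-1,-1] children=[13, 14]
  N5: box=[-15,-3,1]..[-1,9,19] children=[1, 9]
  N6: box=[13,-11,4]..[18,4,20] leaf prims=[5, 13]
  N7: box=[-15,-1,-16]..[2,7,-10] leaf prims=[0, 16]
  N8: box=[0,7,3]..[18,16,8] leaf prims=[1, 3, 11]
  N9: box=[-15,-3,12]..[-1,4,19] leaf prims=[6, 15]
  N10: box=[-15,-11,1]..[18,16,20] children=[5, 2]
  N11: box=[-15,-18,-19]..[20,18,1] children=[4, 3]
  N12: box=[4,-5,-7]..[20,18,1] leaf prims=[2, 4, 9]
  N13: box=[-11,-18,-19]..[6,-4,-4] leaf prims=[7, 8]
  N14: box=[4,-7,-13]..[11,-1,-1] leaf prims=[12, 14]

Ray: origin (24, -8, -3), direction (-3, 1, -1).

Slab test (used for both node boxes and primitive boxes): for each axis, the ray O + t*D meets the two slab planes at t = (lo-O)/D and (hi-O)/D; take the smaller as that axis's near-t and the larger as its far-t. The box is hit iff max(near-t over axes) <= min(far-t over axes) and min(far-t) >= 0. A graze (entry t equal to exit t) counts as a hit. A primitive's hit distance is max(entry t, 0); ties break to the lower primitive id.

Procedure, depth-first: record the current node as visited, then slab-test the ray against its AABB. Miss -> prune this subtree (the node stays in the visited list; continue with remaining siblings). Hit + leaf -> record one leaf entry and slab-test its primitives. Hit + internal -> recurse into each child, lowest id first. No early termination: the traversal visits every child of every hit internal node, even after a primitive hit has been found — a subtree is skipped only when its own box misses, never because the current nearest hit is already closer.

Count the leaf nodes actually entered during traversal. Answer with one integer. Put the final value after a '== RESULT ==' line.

Walk:
N0 x:[4/3,13] y:[-10,26] z:[-23,16] -> hit [4/3,13], descend [10, 11]
  N10 x:[2,13] y:[-3,24] z:[-23,-4] -> miss, prune
  N11 x:[4/3,13] y:[-10,26] z:[-4,16] -> hit [4/3,13], descend [3, 4]
    N3 x:[4/3,13] y:[3,26] z:[-4,13] -> hit [3,13], descend [7, 12]
      N7 x:[22/3,13] y:[7,15] z:[7,13] -> hit [22/3,13] leaf, test {P0(miss), P16@t=38/3}
      N12 x:[4/3,20/3] y:[3,26] z:[-4,4] -> hit [3,4] leaf, test {P2(miss), P4(miss), P9(miss)}
    N4 x:[13/3,35/3] y:[-10,7] z:[-2,16] -> hit [13/3,7], descend [13, 14]
      N13 x:[6,35/3] y:[-10,4] z:[1,16] -> miss, prune
      N14 x:[13/3,20/3] y:[1,7] z:[-2,10] -> hit [13/3,20/3] leaf, test {P12(miss), P14(miss)}

Visited [0, 10, 11, 3, 7, 12, 4, 13, 14]. Tests: 9 box, 3 leaf. Nearest: P16.

== RESULT ==
3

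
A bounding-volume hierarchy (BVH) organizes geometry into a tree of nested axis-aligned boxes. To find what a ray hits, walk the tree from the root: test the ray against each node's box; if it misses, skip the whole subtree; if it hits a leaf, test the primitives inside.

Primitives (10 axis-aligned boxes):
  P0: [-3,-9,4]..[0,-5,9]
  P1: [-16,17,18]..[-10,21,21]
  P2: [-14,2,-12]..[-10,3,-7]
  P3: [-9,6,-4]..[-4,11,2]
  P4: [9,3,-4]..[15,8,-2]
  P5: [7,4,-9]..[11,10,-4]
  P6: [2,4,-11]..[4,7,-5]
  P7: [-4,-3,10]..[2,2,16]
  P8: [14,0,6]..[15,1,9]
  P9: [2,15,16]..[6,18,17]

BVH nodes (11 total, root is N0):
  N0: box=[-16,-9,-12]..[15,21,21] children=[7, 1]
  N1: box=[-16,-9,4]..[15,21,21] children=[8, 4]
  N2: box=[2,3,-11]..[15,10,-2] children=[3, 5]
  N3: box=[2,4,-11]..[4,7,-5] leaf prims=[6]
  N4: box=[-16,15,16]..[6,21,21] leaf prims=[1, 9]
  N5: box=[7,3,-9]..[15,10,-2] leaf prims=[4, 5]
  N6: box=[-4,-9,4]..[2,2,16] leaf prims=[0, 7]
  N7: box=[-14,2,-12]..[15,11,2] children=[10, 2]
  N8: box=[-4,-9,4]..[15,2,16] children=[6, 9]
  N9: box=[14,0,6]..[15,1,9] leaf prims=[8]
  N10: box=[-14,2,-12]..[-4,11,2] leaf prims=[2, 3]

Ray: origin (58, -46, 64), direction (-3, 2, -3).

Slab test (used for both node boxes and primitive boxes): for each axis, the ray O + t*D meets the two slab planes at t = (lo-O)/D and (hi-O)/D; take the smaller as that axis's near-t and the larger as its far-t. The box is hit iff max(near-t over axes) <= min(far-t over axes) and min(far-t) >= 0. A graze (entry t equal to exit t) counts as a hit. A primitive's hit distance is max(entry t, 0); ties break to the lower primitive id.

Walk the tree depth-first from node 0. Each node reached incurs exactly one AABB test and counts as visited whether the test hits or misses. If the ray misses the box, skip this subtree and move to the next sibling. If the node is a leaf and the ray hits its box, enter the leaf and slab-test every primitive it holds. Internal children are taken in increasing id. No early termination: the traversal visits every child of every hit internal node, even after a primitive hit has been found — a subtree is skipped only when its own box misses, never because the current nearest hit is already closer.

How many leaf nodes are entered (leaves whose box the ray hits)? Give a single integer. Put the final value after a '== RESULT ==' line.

Trace the traversal:
N0 x:[43/3,74/3] y:[37/2,67/2] z:[43/3,76/3] -> hit [37/2,74/3], descend [1, 7]
  N1 x:[43/3,74/3] y:[37/2,67/2] z:[43/3,20] -> hit [37/2,20], descend [4, 8]
    N4 x:[52/3,74/3] y:[61/2,67/2] z:[43/3,16] -> miss, prune
    N8 x:[43/3,62/3] y:[37/2,24] z:[16,20] -> hit [37/2,20], descend [6, 9]
      N6 x:[56/3,62/3] y:[37/2,24] z:[16,20] -> hit [56/3,20] leaf, test {P0@t=58/3, P7(miss)}
      N9 x:[43/3,44/3] y:[23,47/2] z:[55/3,58/3] -> miss, prune
  N7 x:[43/3,24] y:[24,57/2] z:[62/3,76/3] -> hit [24,24], descend [2, 10]
    N2 x:[43/3,56/3] y:[49/2,28] z:[22,25] -> miss, prune
    N10 x:[62/3,24] y:[24,57/2] z:[62/3,76/3] -> hit [24,24] leaf, test {P2@t=24, P3(miss)}

Visited [0, 1, 4, 8, 6, 9, 7, 2, 10]. Tests: 9 box, 2 leaf. Nearest: P0.

== RESULT ==
2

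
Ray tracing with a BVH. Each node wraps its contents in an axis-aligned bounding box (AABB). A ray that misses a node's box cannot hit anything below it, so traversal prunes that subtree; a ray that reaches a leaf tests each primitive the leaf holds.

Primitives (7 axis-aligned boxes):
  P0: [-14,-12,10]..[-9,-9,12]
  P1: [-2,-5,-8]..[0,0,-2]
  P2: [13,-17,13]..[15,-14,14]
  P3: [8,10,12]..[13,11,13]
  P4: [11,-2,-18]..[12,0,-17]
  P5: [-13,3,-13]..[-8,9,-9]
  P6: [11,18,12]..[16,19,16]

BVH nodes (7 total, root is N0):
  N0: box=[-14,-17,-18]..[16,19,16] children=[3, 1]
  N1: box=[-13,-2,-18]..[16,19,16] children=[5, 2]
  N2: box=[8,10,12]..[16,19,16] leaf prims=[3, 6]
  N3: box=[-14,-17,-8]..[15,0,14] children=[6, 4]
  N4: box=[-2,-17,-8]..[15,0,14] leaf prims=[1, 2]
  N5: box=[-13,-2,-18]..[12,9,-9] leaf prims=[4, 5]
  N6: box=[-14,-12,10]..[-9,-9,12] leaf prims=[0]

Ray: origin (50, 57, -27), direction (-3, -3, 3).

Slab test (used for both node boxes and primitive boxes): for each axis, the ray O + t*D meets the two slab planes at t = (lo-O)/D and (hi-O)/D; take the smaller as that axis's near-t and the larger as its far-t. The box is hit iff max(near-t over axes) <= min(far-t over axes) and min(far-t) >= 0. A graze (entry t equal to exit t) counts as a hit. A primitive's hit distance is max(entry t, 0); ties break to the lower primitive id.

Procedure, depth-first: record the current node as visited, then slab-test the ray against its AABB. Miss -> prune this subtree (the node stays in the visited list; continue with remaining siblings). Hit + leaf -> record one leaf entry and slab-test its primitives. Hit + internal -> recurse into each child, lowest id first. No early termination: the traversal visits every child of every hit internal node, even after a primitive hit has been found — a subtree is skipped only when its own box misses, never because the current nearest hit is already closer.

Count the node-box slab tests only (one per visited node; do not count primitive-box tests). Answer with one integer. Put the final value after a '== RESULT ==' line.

Walk:
N0 x:[34/3,64/3] y:[38/3,74/3] z:[3,43/3] -> hit [38/3,43/3], descend [1, 3]
  N1 x:[34/3,21] y:[38/3,59/3] z:[3,43/3] -> hit [38/3,43/3], descend [2, 5]
    N2 x:[34/3,14] y:[38/3,47/3] z:[13,43/3] -> hit [13,14] leaf, test {P3(miss), P6@t=13}
    N5 x:[38/3,21] y:[16,59/3] z:[3,6] -> miss, prune
  N3 x:[35/3,64/3] y:[19,74/3] z:[19/3,41/3] -> miss, prune

order=[0, 1, 2, 5, 3]  |boxes|=5  |leaves|=1  hit=P6

== RESULT ==
5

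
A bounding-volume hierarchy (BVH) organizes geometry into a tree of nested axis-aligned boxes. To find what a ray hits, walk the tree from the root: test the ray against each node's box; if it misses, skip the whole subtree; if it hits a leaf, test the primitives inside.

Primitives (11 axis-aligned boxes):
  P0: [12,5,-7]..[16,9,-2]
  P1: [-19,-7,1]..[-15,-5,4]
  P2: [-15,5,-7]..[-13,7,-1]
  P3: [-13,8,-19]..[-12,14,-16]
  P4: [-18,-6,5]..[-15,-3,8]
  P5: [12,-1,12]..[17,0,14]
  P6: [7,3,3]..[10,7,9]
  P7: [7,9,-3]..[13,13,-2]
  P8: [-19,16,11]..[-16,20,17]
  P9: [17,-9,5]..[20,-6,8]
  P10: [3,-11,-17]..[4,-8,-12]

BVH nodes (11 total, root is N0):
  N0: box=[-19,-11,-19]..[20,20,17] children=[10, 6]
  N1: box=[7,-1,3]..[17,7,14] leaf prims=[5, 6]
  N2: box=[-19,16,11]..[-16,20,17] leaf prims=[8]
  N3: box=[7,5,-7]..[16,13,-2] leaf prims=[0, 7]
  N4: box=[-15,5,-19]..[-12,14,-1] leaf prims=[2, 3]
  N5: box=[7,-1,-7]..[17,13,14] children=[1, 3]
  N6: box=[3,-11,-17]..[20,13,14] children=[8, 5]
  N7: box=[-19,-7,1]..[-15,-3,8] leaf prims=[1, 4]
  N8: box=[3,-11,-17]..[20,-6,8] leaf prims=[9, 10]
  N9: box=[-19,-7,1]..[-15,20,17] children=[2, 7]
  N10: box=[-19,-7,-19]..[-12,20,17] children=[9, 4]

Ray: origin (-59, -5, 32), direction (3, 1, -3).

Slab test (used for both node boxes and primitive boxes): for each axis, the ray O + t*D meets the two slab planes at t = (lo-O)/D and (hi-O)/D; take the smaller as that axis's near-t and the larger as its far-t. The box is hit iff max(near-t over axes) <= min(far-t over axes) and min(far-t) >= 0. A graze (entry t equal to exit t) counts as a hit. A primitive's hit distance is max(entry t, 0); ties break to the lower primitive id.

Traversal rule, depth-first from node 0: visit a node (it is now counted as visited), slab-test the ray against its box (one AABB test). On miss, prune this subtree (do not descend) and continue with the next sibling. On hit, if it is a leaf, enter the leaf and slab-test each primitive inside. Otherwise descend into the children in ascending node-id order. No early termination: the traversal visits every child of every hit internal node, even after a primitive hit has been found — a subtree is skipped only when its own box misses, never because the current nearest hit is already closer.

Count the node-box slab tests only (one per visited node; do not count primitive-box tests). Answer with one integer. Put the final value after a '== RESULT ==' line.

Trace the traversal:
N0 x:[40/3,79/3] y:[-6,25] z:[5,17] -> hit [40/3,17], descend [6, 10]
  N6 x:[62/3,79/3] y:[-6,18] z:[6,49/3] -> miss, prune
  N10 x:[40/3,47/3] y:[-2,25] z:[5,17] -> hit [40/3,47/3], descend [4, 9]
    N4 x:[44/3,47/3] y:[10,19] z:[11,17] -> hit [44/3,47/3] leaf, test {P2(miss), P3(miss)}
    N9 x:[40/3,44/3] y:[-2,25] z:[5,31/3] -> miss, prune

Visited [0, 6, 10, 4, 9]. Tests: 5 box, 1 leaf. Nearest: miss.

== RESULT ==
5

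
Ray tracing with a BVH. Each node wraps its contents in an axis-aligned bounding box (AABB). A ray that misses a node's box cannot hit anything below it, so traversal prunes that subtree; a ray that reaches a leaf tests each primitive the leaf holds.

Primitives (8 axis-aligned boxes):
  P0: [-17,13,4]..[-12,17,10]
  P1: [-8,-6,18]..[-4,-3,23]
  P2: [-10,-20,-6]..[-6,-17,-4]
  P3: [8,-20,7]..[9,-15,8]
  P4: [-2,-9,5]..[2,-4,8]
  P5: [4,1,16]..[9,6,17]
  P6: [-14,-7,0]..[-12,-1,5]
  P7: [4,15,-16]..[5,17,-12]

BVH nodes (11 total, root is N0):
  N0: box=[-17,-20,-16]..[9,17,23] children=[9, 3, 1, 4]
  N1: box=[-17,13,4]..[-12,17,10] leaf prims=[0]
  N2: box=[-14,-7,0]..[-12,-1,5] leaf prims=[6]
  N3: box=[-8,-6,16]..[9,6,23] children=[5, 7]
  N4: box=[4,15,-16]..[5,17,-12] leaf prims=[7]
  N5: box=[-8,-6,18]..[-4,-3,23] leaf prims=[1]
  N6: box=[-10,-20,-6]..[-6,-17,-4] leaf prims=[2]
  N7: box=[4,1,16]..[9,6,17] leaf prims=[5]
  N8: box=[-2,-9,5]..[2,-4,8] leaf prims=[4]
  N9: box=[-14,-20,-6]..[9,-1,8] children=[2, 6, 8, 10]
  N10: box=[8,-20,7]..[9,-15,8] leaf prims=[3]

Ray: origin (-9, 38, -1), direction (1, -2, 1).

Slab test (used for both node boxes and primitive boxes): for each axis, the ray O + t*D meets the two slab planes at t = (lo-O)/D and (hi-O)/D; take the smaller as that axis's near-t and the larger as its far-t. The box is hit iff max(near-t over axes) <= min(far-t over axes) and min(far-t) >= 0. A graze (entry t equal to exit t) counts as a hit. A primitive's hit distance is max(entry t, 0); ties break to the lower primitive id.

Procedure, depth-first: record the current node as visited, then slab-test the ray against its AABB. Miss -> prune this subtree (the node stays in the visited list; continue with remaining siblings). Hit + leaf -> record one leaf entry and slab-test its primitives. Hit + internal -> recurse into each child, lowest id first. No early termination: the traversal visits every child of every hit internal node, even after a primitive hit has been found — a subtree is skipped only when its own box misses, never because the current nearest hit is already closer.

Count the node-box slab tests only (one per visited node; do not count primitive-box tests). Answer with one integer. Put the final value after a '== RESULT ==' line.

Trace the traversal:
N0 x:[-8,18] y:[21/2,29] z:[-15,24] -> hit [21/2,18], descend [1, 3, 4, 9]
  N1 x:[-8,-3] y:[21/2,25/2] z:[5,11] -> miss, prune
  N3 x:[1,18] y:[16,22] z:[17,24] -> hit [17,18], descend [5, 7]
    N5 x:[1,5] y:[41/2,22] z:[19,24] -> miss, prune
    N7 x:[13,18] y:[16,37/2] z:[17,18] -> hit [17,18] leaf, test {P5@t=17}
  N4 x:[13,14] y:[21/2,23/2] z:[-15,-11] -> miss, prune
  N9 x:[-5,18] y:[39/2,29] z:[-5,9] -> miss, prune

Summary -> nodes [0, 1, 3, 5, 7, 4, 9]; box-tests=7; leaf-entries=1; first=P5

== RESULT ==
7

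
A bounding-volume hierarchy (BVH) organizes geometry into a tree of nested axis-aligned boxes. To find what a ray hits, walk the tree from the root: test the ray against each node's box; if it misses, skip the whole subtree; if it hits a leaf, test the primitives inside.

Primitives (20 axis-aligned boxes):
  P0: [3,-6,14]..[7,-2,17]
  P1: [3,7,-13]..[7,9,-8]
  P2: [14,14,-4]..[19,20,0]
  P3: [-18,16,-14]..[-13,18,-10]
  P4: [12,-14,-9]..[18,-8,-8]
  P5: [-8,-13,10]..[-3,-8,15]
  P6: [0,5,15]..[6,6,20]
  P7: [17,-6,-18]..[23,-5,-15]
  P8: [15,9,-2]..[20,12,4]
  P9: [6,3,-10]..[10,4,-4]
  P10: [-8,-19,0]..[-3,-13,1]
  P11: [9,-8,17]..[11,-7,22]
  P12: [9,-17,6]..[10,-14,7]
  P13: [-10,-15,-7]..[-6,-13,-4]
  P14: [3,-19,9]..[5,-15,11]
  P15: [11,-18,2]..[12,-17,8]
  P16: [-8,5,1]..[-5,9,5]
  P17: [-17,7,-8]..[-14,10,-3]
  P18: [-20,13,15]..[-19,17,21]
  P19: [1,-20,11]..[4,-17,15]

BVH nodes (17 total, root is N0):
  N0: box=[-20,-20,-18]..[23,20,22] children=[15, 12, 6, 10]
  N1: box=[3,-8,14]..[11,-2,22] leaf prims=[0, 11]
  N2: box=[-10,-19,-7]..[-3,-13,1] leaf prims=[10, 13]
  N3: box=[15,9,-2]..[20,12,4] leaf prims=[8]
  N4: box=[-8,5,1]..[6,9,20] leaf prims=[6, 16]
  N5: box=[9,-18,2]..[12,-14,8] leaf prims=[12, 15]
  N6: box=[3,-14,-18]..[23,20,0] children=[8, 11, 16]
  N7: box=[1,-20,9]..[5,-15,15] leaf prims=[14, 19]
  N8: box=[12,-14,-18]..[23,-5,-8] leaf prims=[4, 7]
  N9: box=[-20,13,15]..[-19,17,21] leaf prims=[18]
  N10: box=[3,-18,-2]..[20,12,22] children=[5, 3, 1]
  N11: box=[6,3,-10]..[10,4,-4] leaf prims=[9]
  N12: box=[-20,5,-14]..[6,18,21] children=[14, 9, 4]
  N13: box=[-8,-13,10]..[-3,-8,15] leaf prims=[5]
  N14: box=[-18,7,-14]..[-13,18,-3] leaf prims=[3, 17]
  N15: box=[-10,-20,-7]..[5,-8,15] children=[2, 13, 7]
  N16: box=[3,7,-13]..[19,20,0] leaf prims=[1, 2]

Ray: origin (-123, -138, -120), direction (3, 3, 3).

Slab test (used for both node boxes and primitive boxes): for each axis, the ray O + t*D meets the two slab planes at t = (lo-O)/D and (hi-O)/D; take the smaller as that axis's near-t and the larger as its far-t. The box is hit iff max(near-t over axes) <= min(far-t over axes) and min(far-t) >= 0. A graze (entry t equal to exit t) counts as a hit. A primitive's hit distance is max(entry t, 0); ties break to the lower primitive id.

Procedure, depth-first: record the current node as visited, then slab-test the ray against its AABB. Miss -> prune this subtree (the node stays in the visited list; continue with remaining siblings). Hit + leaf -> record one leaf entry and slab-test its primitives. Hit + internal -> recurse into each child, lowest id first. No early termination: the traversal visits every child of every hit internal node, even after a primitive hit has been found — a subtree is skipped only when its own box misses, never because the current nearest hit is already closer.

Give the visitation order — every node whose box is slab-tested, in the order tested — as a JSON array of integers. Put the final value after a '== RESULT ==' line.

Walk:
N0 x:[103/3,146/3] y:[118/3,158/3] z:[34,142/3] -> hit [118/3,142/3], descend [6, 10, 12, 15]
  N6 x:[42,146/3] y:[124/3,158/3] z:[34,40] -> miss, prune
  N10 x:[42,143/3] y:[40,50] z:[118/3,142/3] -> hit [42,142/3], descend [1, 3, 5]
    N1 x:[42,134/3] y:[130/3,136/3] z:[134/3,142/3] -> hit [134/3,134/3] leaf, test {P0(miss), P11(miss)}
    N3 x:[46,143/3] y:[49,50] z:[118/3,124/3] -> miss, prune
    N5 x:[44,45] y:[40,124/3] z:[122/3,128/3] -> miss, prune
  N12 x:[103/3,43] y:[143/3,52] z:[106/3,47] -> miss, prune
  N15 x:[113/3,128/3] y:[118/3,130/3] z:[113/3,45] -> hit [118/3,128/3], descend [2, 7, 13]
    N2 x:[113/3,40] y:[119/3,125/3] z:[113/3,121/3] -> hit [119/3,40] leaf, test {P10@t=40, P13(miss)}
    N7 x:[124/3,128/3] y:[118/3,41] z:[43,45] -> miss, prune
    N13 x:[115/3,40] y:[125/3,130/3] z:[130/3,45] -> miss, prune

11 AABB tests over nodes [0, 6, 10, 1, 3, 5, 12, 15, 2, 7, 13]; 2 leaves entered; closest P10.

== RESULT ==
[0, 6, 10, 1, 3, 5, 12, 15, 2, 7, 13]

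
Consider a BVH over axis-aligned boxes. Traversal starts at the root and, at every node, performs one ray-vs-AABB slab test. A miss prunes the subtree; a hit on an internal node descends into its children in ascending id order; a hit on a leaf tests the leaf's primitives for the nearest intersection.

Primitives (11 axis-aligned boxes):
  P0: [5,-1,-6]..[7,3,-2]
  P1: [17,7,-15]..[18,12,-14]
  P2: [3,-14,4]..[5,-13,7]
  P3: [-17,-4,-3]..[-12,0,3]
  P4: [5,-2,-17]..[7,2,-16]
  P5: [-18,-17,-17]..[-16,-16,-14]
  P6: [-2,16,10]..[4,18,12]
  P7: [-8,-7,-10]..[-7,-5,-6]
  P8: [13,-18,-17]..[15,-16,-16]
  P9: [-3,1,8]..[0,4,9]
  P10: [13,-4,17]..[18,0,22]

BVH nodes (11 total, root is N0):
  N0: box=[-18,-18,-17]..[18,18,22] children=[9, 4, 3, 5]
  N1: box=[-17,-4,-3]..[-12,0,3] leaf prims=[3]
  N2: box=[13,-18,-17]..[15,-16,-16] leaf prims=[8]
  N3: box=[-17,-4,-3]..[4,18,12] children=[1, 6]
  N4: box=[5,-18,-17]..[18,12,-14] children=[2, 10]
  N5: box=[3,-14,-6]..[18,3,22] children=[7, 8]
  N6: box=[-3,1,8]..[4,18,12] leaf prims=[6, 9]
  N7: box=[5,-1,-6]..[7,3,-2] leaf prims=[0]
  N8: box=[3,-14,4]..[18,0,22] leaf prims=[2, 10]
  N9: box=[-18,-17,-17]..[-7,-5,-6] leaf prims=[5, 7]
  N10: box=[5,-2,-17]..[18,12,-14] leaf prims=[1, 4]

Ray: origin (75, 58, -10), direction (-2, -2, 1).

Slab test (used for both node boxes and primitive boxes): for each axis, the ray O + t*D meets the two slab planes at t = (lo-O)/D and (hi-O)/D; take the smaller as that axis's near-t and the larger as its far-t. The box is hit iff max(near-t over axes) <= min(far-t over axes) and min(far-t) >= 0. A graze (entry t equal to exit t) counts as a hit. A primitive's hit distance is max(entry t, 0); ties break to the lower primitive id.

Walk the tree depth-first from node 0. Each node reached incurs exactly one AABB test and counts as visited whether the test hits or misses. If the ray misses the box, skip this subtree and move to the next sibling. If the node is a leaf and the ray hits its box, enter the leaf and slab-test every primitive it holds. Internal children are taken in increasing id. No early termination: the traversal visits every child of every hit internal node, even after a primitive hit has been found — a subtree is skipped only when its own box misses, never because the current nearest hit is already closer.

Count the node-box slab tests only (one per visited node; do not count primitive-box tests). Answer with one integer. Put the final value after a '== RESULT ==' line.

Walk:
N0 x:[57/2,93/2] y:[20,38] z:[-7,32] -> hit [57/2,32], descend [3, 4, 5, 9]
  N3 x:[71/2,46] y:[20,31] z:[7,22] -> miss, prune
  N4 x:[57/2,35] y:[23,38] z:[-7,-4] -> miss, prune
  N5 x:[57/2,36] y:[55/2,36] z:[4,32] -> hit [57/2,32], descend [7, 8]
    N7 x:[34,35] y:[55/2,59/2] z:[4,8] -> miss, prune
    N8 x:[57/2,36] y:[29,36] z:[14,32] -> hit [29,32] leaf, test {P2(miss), P10@t=29}
  N9 x:[41,93/2] y:[63/2,75/2] z:[-7,4] -> miss, prune

7 AABB tests over nodes [0, 3, 4, 5, 7, 8, 9]; 1 leaf entered; closest P10.

== RESULT ==
7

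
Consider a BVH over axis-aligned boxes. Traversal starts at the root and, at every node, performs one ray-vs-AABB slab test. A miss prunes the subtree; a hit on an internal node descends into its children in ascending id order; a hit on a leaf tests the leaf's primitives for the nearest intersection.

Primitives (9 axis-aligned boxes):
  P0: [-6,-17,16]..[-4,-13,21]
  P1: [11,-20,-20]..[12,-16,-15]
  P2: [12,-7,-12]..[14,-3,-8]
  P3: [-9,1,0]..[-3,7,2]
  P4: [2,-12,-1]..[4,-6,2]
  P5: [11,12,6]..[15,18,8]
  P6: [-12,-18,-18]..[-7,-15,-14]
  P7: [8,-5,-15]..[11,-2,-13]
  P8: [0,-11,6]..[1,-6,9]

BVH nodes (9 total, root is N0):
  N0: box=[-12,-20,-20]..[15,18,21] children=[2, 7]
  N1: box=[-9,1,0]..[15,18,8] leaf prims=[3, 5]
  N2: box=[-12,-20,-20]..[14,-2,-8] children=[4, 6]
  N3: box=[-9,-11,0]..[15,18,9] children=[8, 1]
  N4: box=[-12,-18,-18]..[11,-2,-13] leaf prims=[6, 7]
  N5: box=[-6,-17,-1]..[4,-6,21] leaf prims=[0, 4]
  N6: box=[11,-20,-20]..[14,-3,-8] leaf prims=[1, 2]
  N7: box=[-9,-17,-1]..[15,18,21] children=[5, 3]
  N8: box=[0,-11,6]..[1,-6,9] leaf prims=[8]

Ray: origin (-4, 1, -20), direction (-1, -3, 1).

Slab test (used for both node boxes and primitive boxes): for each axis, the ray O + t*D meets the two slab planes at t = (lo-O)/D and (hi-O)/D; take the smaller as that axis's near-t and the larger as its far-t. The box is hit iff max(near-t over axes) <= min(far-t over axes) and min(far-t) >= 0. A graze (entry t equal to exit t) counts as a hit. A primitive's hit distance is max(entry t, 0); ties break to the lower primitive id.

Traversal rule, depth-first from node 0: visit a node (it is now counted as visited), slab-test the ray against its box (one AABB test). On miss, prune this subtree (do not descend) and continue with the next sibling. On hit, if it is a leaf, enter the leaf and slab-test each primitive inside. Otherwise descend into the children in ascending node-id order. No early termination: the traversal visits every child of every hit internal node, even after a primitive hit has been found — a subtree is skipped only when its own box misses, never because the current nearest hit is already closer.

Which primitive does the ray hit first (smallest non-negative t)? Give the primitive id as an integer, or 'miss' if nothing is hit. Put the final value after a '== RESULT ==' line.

Walk:
N0 x:[-19,8] y:[-17/3,7] z:[0,41] -> hit [0,7], descend [2, 7]
  N2 x:[-18,8] y:[1,7] z:[0,12] -> hit [1,7], descend [4, 6]
    N4 x:[-15,8] y:[1,19/3] z:[2,7] -> hit [2,19/3] leaf, test {P6@t=16/3, P7(miss)}
    N6 x:[-18,-15] y:[4/3,7] z:[0,12] -> miss, prune
  N7 x:[-19,5] y:[-17/3,6] z:[19,41] -> miss, prune

order=[0, 2, 4, 6, 7]  |boxes|=5  |leaves|=1  hit=P6

== RESULT ==
6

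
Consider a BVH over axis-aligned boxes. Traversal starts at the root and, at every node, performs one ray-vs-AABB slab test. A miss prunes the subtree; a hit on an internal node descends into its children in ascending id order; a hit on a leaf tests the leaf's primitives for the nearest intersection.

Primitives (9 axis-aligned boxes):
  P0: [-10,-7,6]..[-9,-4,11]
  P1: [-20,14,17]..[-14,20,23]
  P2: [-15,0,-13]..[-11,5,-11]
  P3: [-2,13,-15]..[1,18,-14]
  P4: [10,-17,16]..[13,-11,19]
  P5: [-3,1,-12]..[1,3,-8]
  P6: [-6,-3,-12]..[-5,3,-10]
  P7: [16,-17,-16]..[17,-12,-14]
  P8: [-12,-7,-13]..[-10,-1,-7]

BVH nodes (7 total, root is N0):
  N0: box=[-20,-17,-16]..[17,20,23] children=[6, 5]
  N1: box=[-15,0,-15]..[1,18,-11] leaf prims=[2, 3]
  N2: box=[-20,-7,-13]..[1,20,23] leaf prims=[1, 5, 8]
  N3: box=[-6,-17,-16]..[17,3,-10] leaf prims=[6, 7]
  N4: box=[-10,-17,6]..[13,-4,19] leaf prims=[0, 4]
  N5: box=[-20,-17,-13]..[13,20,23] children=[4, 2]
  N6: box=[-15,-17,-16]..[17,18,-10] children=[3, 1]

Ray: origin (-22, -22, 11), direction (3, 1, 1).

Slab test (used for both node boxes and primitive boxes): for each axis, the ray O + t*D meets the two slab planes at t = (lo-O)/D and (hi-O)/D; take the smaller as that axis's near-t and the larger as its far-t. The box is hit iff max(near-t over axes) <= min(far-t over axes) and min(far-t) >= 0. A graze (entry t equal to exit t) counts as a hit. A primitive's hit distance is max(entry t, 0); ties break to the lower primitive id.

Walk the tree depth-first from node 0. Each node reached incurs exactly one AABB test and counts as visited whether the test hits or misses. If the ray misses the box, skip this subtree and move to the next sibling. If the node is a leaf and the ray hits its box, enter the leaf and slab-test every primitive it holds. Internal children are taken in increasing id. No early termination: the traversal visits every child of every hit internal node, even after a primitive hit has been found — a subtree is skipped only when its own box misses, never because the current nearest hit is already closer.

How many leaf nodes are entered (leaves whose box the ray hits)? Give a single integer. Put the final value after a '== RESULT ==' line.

Trace the traversal:
N0 x:[2/3,13] y:[5,42] z:[-27,12] -> hit [5,12], descend [5, 6]
  N5 x:[2/3,35/3] y:[5,42] z:[-24,12] -> hit [5,35/3], descend [2, 4]
    N2 x:[2/3,23/3] y:[15,42] z:[-24,12] -> miss, prune
    N4 x:[4,35/3] y:[5,18] z:[-5,8] -> hit [5,8] leaf, test {P0(miss), P4(miss)}
  N6 x:[7/3,13] y:[5,40] z:[-27,-21] -> miss, prune

5 AABB tests over nodes [0, 5, 2, 4, 6]; 1 leaf entered; closest miss.

== RESULT ==
1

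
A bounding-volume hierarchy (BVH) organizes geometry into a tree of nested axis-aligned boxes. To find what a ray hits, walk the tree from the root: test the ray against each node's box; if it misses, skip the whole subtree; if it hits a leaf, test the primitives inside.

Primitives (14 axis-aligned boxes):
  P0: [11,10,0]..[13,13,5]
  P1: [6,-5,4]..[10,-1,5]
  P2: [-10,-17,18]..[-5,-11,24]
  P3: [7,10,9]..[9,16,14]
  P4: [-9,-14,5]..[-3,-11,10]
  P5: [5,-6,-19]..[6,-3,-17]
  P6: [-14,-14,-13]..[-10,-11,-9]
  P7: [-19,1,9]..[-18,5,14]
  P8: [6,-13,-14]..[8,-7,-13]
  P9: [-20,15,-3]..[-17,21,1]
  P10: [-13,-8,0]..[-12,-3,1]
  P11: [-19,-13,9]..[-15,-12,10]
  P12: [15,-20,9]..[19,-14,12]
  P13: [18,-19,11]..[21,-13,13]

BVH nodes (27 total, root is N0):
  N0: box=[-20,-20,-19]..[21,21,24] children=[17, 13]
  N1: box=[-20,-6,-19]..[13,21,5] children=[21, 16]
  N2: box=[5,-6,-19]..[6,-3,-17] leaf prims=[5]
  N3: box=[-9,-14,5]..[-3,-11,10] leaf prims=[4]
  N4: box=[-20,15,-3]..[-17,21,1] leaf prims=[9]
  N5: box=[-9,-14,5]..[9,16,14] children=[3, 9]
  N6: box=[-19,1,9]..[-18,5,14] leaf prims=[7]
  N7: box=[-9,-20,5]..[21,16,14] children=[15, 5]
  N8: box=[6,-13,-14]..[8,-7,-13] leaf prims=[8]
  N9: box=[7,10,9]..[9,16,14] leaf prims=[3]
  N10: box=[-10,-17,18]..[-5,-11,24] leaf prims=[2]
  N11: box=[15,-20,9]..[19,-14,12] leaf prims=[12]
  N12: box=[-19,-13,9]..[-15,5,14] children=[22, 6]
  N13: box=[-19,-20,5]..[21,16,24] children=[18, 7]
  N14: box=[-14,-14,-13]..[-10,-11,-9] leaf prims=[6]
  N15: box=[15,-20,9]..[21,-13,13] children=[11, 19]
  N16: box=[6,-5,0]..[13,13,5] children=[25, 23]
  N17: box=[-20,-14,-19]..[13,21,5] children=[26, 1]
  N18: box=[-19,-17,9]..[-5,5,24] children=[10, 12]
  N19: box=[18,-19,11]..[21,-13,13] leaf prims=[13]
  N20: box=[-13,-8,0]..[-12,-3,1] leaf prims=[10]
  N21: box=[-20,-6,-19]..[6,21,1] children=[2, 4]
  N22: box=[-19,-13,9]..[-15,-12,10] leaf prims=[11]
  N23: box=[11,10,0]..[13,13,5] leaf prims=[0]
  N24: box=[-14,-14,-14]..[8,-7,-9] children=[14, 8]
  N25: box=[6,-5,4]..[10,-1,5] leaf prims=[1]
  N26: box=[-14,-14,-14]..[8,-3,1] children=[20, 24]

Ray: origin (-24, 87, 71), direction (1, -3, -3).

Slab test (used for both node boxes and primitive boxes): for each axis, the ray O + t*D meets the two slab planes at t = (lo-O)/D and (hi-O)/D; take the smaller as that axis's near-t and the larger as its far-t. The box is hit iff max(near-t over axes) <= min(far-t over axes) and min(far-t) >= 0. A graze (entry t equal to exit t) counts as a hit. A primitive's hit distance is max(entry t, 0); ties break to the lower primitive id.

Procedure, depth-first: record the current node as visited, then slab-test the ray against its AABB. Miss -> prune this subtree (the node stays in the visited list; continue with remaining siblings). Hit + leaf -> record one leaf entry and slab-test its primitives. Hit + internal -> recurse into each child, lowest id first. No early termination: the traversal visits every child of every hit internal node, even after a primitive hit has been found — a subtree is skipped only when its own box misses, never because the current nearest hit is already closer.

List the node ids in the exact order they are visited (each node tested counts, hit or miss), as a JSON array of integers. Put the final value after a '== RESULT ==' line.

Traverse from the root:
N0 x:[4,45] y:[22,107/3] z:[47/3,30] -> hit [22,30], descend [13, 17]
  N13 x:[5,45] y:[71/3,107/3] z:[47/3,22] -> miss, prune
  N17 x:[4,37] y:[22,101/3] z:[22,30] -> hit [22,30], descend [1, 26]
    N1 x:[4,37] y:[22,31] z:[22,30] -> hit [22,30], descend [16, 21]
      N16 x:[30,37] y:[74/3,92/3] z:[22,71/3] -> miss, prune
      N21 x:[4,30] y:[22,31] z:[70/3,30] -> hit [70/3,30], descend [2, 4]
        N2 x:[29,30] y:[30,31] z:[88/3,30] -> hit [30,30] leaf, test {P5@t=30}
        N4 x:[4,7] y:[22,24] z:[70/3,74/3] -> miss, prune
    N26 x:[10,32] y:[30,101/3] z:[70/3,85/3] -> miss, prune

order=[0, 13, 17, 1, 16, 21, 2, 4, 26]  |boxes|=9  |leaves|=1  hit=P5

== RESULT ==
[0, 13, 17, 1, 16, 21, 2, 4, 26]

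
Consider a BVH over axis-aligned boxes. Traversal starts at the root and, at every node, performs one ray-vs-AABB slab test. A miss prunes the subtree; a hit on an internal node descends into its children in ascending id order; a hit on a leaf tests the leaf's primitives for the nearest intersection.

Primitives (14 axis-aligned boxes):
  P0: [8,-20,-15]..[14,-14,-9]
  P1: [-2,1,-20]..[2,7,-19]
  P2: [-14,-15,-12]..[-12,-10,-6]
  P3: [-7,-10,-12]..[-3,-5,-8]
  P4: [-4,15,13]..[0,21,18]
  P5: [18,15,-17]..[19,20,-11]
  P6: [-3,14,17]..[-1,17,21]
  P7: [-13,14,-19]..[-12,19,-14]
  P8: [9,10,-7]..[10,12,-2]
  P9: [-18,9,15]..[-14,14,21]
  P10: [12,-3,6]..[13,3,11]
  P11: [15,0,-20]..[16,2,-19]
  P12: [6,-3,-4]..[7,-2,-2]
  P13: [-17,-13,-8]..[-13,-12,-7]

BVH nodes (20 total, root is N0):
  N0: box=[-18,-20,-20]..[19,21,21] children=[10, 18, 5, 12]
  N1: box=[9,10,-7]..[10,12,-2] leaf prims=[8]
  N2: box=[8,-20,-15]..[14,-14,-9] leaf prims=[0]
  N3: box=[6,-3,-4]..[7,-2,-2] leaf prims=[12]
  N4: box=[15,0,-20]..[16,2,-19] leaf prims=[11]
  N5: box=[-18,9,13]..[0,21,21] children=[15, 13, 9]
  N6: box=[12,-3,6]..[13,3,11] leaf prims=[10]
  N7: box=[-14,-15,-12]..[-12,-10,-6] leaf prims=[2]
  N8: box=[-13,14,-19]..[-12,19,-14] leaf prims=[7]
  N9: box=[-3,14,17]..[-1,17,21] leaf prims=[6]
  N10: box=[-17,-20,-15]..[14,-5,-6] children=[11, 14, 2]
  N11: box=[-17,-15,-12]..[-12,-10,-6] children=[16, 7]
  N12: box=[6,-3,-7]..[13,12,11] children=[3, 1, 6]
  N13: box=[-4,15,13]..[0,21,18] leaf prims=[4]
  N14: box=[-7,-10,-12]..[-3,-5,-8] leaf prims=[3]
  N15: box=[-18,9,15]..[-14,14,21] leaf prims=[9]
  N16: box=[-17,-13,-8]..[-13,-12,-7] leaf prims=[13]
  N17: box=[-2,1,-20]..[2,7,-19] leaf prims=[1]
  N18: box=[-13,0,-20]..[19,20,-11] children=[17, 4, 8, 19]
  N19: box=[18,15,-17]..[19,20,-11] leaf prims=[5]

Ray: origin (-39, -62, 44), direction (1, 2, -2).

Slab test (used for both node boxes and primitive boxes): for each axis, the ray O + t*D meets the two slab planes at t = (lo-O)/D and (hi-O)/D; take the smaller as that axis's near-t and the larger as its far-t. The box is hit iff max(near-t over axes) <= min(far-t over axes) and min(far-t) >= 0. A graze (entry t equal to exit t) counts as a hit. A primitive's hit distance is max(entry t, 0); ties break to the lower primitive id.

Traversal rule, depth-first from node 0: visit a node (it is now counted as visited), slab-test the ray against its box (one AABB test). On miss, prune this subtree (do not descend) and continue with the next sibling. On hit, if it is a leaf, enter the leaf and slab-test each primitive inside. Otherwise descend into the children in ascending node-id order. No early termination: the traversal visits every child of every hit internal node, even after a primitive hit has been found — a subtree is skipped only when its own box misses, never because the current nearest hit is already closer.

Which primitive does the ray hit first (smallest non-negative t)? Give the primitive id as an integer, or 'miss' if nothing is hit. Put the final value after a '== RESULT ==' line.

Trace the traversal:
N0 x:[21,58] y:[21,83/2] z:[23/2,32] -> hit [21,32], descend [5, 10, 12, 18]
  N5 x:[21,39] y:[71/2,83/2] z:[23/2,31/2] -> miss, prune
  N10 x:[22,53] y:[21,57/2] z:[25,59/2] -> hit [25,57/2], descend [2, 11, 14]
    N2 x:[47,53] y:[21,24] z:[53/2,59/2] -> miss, prune
    N11 x:[22,27] y:[47/2,26] z:[25,28] -> hit [25,26], descend [7, 16]
      N7 x:[25,27] y:[47/2,26] z:[25,28] -> hit [25,26] leaf, test {P2@t=25}
      N16 x:[22,26] y:[49/2,25] z:[51/2,26] -> miss, prune
    N14 x:[32,36] y:[26,57/2] z:[26,28] -> miss, prune
  N12 x:[45,52] y:[59/2,37] z:[33/2,51/2] -> miss, prune
  N18 x:[26,58] y:[31,41] z:[55/2,32] -> hit [31,32], descend [4, 8, 17, 19]
    N4 x:[54,55] y:[31,32] z:[63/2,32] -> miss, prune
    N8 x:[26,27] y:[38,81/2] z:[29,63/2] -> miss, prune
    N17 x:[37,41] y:[63/2,69/2] z:[63/2,32] -> miss, prune
    N19 x:[57,58] y:[77/2,41] z:[55/2,61/2] -> miss, prune

Visited [0, 5, 10, 2, 11, 7, 16, 14, 12, 18, 4, 8, 17, 19]. Tests: 14 box, 1 leaf. Nearest: P2.

== RESULT ==
2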